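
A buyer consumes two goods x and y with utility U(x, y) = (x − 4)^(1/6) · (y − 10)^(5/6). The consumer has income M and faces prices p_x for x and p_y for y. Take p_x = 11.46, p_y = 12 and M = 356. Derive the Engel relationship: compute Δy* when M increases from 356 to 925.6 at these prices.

Δy* = 39.5556

Let x' = x−4, y' = y−10. MRS = (1/5)·y'/x' = p_x/p_y.
After buying the subsistence bundle (4, 10), a share 1/6 of the remaining income goes to x: x* = 4 + 1/6·(M − 4p_x − 10p_y)/p_x.
Discretionary income = 356 − 4·11.46 − 10·12 = 190.16; y* = 10 + 5/6·190.16/12 = 23.2056.
At M' = 925.6: y* = 62.7611. Change: 62.7611 − 23.2056 = 39.5556.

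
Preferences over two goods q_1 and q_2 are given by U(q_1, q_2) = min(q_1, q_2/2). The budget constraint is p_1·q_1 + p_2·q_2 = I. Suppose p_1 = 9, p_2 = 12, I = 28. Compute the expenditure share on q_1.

Demand: q_1*(p_1,p_2,I) = I/(p_1 + 2·p_2), q_2* = 2·I/(p_1 + 2·p_2).
Here 9 + 2·12 = 33, giving q_1* = 0.8485 and q_2* = 1.697.
Expenditure on q_1: 9·0.8485 = 7.6364; share = 0.2727.

share on q_1 = 0.2727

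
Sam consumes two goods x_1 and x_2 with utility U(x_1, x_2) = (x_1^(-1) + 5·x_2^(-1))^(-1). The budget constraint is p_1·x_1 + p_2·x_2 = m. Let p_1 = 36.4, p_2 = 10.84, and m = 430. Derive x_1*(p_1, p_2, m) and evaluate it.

MU_x_1 ∝ x_1^(-2), MU_x_2 ∝ 5·x_2^(-2), so MRS = (1/5)·(x_2/x_1)^(2) = p_1/p_2.
Hence x_2/x_1 = (5·p_1/p_2)^(1/(2)), i.e. raised to the 0.5 power.
With the ratio pinned down, the budget gives x_1* = m/(p_1 + p_2·(x_2/x_1)) and x_2* = (x_2/x_1)·x_1*.
Numerically x_2/x_1 = 4.09752, so x_1* = 430/(36.4 + 10.84·4.09752) = 5.3207.

x_1* = 5.3207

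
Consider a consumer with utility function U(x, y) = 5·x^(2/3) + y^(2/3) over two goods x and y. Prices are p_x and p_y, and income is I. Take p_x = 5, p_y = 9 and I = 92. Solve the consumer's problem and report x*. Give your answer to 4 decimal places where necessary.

x* = 18.3547

MRS = MU_x/MU_y = 5·(y/x)^(1/3). Set equal to p_x/p_y.
Hence y/x = ((1/5)·p_x/p_y)^(1/(1/3)), i.e. raised to the 3 power.
With the ratio pinned down, the budget gives x* = I/(p_x + p_y·(y/x)) and y* = (y/x)·x*.
Numerically y/x = 0.001372, so x* = 92/(5 + 9·0.001372) = 18.3547.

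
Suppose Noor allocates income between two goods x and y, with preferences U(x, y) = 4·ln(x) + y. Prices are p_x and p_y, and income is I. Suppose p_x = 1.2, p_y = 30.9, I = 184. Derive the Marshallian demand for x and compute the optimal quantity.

So x*(p_x,p_y) = 4·p_y/p_x, independent of income; and y* = (I − 4·p_y)/p_y.
At the given prices: x* = 4·30.9/1.2 = 103.

x* = 103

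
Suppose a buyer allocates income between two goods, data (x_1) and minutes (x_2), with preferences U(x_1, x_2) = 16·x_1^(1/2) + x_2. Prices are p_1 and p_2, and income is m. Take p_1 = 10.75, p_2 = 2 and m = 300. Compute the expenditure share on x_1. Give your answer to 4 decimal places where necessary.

share on x_1 = 0.0794

MU_x_1 = 8/√x_1, MU_x_2 = 1. Tangency: 8/√x_1 = p_1/p_2.
Solve: √x_1 = 8·p_2/p_1, so x_1*(p_1,p_2) = (8·p_2/p_1)², and x_2* = (m − p_1·x_1*)/p_2.
Plugging in: x_1* = (8·2/10.75)² = 2.2153, x_2* = 138.093.
Expenditure on x_1: 10.75·2.2153 = 23.814; share = 0.0794.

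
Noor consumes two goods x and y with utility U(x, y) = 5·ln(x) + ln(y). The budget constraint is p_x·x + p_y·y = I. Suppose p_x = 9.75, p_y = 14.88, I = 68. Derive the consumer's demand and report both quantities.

Tangency: MRS = 5·y/x = p_x/p_y.
So 5·p_y·y = p_x·x; combined with the budget, a share 5/6 of income goes to x.
Demand: x*(p_x,p_y,I) = 5/6·I/p_x and y* = 1/6·I/p_y.
At p_x=9.75, p_y=14.88, I=68: x* = 5/6·68/9.75 = 5.812, y* = 0.7616.

x* = 5.812, y* = 0.7616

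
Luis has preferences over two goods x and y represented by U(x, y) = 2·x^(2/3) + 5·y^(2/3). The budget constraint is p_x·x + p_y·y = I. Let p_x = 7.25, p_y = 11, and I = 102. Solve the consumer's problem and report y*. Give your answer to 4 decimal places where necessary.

MRS = MU_x/MU_y = (2/5)·(y/x)^(1/3). Set equal to p_x/p_y.
Solve for the ratio: y/x = [(5/2)·p_x/p_y]^(3).
Substitute y = (y/x)·x into the budget: x* = I/(p_x + p_y·(y/x)).
Numerically y/x = 4.473588, so x* = 102/(7.25 + 11·4.473588) = 1.8066 and y* = 4.473588·1.8066 = 8.082.

y* = 8.082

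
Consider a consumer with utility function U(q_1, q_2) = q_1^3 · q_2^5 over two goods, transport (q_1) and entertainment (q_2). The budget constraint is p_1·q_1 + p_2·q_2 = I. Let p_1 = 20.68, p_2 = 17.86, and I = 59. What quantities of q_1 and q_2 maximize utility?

At p_1=20.68, p_2=17.86, I=59: q_1* = 0.375·59/20.68 = 1.0699, q_2* = 2.0647.

q_1* = 1.0699, q_2* = 2.0647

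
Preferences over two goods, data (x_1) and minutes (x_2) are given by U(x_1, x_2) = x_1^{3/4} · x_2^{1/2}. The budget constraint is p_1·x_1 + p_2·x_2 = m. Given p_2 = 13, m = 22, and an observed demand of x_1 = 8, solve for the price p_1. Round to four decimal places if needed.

Tangency: MRS = (3/2)·x_2/x_1 = p_1/p_2.
Rearranging, p_2·x_2 = (2/3)·p_1·x_1. Substituting into the budget gives p_1·x_1·(1 + (2/3)) = m.
Demand: x_1*(p_1,p_2,m) = 0.6·m/p_1 and x_2* = 0.4·m/p_2.
Set x_1* = 8 in the demand function and solve for p_1: p_1 = 1.65.

p_1 = 1.65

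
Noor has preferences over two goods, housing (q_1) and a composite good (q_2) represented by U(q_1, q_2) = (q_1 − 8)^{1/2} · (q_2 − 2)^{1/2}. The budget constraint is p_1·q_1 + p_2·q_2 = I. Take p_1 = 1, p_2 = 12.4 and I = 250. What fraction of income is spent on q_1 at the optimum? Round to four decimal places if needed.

share on q_1 = 0.4664

Let q_1' = q_1−8, q_2' = q_2−2. MRS = q_2'/q_1' = p_1/p_2.
After buying the subsistence bundle (8, 2), a share 0.5 of the remaining income goes to q_1: q_1* = 8 + 0.5·(I − 8p_1 − 2p_2)/p_1.
Discretionary income = 250 − 8·1 − 2·12.4 = 217.2; q_1* = 8 + 0.5·217.2/1 = 116.6; q_2* = 2 + 0.5·217.2/12.4 = 10.7581.
Expenditure on q_1: 1·116.6 = 116.6; share = 0.4664.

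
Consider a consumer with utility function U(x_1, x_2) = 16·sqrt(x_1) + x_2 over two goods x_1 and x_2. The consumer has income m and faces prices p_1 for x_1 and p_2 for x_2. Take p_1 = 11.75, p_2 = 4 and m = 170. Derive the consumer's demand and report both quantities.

x_1* = 7.4169, x_2* = 20.7128

Plugging in: x_1* = (8·4/11.75)² = 7.4169, x_2* = 20.7128.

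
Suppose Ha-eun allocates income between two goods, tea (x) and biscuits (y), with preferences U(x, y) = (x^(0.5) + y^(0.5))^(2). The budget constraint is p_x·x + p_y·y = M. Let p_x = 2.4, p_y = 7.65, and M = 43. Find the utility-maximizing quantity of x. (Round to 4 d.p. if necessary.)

x* = 13.6381

From the CES first-order condition, (y/x)^(0.5) = p_x/p_y.
Hence y/x = (p_x/p_y)^(1/(0.5)), i.e. raised to the 2 power.
Substitute y = (y/x)·x into the budget: x* = M/(p_x + p_y·(y/x)).
Numerically y/x = 0.098424, so x* = 43/(2.4 + 7.65·0.098424) = 13.6381.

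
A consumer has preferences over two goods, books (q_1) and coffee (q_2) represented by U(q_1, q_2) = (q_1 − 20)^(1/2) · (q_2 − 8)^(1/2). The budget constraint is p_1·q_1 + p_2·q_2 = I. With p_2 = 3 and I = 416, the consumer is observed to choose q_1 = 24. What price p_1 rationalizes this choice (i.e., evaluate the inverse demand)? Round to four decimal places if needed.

This is Cobb-Douglas in (q_1−20, q_2−8): tangency gives 0.5·p_2·(q_2−8) = 0.5·p_1·(q_1−20).
After buying the subsistence bundle (20, 8), a share 0.5 of the remaining income goes to q_1: q_1* = 20 + 0.5·(I − 20p_1 − 8p_2)/p_1.
Set q_1* = 24 in the demand function and solve for p_1: p_1 = 14.

p_1 = 14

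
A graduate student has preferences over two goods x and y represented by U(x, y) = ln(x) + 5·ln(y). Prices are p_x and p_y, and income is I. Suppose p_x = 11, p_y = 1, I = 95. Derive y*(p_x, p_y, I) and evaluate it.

y* = 79.1667

Demand: x*(p_x,p_y,I) = 1/6·I/p_x and y* = 5/6·I/p_y.
At p_x=11, p_y=1, I=95: y* = 5/6·95/1 = 79.1667.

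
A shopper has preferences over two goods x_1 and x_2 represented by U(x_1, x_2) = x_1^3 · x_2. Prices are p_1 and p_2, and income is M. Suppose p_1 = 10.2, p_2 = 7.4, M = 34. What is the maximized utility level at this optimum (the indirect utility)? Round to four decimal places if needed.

At p_1=10.2, p_2=7.4, M=34: x_1* = 0.75·34/10.2 = 2.5, x_2* = 1.1486.
Utility at the optimum: U(2.5, 1.1486) = 17.9476.

V = 17.9476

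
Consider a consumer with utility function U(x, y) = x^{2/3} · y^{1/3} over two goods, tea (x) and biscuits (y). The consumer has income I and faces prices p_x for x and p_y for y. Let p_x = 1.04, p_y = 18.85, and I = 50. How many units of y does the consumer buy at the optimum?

Tangency: MRS = 2·y/x = p_x/p_y.
Rearranging, p_y·y = (1/2)·p_x·x. Substituting into the budget gives p_x·x·(1 + (1/2)) = I.
Demand: x*(p_x,p_y,I) = 2/3·I/p_x and y* = 1/3·I/p_y.
At p_x=1.04, p_y=18.85, I=50: y* = 1/3·50/18.85 = 0.8842.

y* = 0.8842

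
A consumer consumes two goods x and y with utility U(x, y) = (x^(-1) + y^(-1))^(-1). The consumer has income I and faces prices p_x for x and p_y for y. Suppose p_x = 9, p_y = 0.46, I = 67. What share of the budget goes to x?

share on x = 0.8156

From the CES first-order condition, (y/x)^(2) = p_x/p_y.
Solve for the ratio: y/x = [p_x/p_y]^(0.5).
Substitute y = (y/x)·x into the budget: x* = I/(p_x + p_y·(y/x)).
Numerically y/x = 4.423259, so x* = 67/(9 + 0.46·4.423259) = 6.0718 and y* = 4.423259·6.0718 = 26.8569.
Expenditure on x: 9·6.0718 = 54.6458; share = 0.8156.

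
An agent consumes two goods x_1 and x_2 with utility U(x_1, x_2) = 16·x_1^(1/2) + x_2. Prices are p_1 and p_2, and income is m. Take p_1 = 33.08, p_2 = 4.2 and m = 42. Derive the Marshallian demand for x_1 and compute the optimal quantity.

MU_x_1 = 8/√x_1, MU_x_2 = 1. Tangency: 8/√x_1 = p_1/p_2.
Thus x_1* = (8·p_2/p_1)² — independent of m — with the rest of income spent on x_2.
Plugging in: x_1* = (8·4.2/33.08)² = 1.0317.

x_1* = 1.0317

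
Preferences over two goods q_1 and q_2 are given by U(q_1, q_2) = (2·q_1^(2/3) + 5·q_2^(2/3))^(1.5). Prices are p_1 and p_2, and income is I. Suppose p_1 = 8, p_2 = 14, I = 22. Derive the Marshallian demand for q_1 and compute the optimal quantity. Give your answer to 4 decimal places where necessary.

q_1* = 0.4507

MU_q_1 ∝ 2·q_1^(-1/3), MU_q_2 ∝ 5·q_2^(-1/3), so MRS = (2/5)·(q_2/q_1)^(1/3) = p_1/p_2.
Solve for the ratio: q_2/q_1 = [(5/2)·p_1/p_2]^(3).
Substitute q_2 = (q_2/q_1)·q_1 into the budget: q_1* = I/(p_1 + p_2·(q_2/q_1)).
Numerically q_2/q_1 = 2.915452, so q_1* = 22/(8 + 14·2.915452) = 0.4507.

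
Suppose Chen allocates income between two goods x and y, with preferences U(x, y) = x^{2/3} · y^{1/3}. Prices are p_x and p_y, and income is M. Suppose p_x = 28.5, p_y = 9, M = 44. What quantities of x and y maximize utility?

Tangency: MRS = 2·y/x = p_x/p_y.
Rearranging, p_y·y = (1/2)·p_x·x. Substituting into the budget gives p_x·x·(1 + (1/2)) = M.
Demand: x*(p_x,p_y,M) = 2/3·M/p_x and y* = 1/3·M/p_y.
At p_x=28.5, p_y=9, M=44: x* = 2/3·44/28.5 = 1.0292, y* = 1.6296.

x* = 1.0292, y* = 1.6296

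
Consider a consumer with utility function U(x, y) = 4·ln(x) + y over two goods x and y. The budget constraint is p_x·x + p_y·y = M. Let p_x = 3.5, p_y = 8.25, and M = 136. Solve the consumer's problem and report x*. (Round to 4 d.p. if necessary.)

MU_x = 4/x, MU_y = 1. Tangency: 4/x = p_x/p_y.
So x*(p_x,p_y) = 4·p_y/p_x, independent of income; and y* = (M − 4·p_y)/p_y.
At the given prices: x* = 4·8.25/3.5 = 9.4286.

x* = 9.4286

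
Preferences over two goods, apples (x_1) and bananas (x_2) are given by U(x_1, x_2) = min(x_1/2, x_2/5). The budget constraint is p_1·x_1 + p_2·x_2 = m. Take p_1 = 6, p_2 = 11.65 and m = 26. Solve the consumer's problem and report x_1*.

x_1* = 0.7402

Leontief preferences: the optimum is at the kink where x_1/2 = x_2/5, i.e. x_2 = (5/2)·x_1.
Budget: p_1·x_1 + p_2·(5/2)·x_1 = m, so (2·p_1 + 5·p_2)·x_1 = 2·m.
Demand: x_1*(p_1,p_2,m) = 2·m/(2·p_1 + 5·p_2), x_2* = 5·m/(2·p_1 + 5·p_2).
Here 2·6 + 5·11.65 = 70.25, giving x_1* = 0.7402.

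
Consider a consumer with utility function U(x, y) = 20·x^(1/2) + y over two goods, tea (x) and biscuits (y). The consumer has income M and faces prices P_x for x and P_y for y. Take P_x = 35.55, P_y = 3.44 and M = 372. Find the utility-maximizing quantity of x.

Utility is quasi-linear in y; the FOC for x is 10/√x = P_x/P_y.
Thus x* = (10·P_y/P_x)² — independent of M — with the rest of income spent on y.
Plugging in: x* = (10·3.44/35.55)² = 0.9363.

x* = 0.9363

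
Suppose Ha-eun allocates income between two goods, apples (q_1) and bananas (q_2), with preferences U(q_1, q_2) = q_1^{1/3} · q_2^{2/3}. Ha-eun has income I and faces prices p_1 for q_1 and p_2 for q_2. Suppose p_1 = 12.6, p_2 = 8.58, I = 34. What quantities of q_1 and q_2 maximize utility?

q_1* = 0.8995, q_2* = 2.6418

Tangency: MRS = (1/2)·q_2/q_1 = p_1/p_2.
So 1/3·p_2·q_2 = 2/3·p_1·q_1; combined with the budget, a share 1/3 of income goes to q_1.
Demand: q_1*(p_1,p_2,I) = 1/3·I/p_1 and q_2* = 2/3·I/p_2.
At p_1=12.6, p_2=8.58, I=34: q_1* = 1/3·34/12.6 = 0.8995, q_2* = 2.6418.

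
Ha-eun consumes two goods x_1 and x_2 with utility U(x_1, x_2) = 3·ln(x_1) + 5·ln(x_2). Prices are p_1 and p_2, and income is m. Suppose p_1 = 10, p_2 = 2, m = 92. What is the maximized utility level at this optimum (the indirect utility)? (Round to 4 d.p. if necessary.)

At p_1=10, p_2=2, m=92: x_1* = 0.375·92/10 = 3.45, x_2* = 28.75.
Utility at the optimum: U(3.45, 28.75) = 20.5083.

V = 20.5083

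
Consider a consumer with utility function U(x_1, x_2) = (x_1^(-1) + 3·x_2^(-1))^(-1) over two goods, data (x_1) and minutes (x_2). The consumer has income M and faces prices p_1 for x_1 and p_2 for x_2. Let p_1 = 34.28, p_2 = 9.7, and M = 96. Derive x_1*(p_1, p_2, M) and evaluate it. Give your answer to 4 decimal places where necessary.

Numerically x_2/x_1 = 3.256081, so x_1* = 96/(34.28 + 9.7·3.256081) = 1.4575.

x_1* = 1.4575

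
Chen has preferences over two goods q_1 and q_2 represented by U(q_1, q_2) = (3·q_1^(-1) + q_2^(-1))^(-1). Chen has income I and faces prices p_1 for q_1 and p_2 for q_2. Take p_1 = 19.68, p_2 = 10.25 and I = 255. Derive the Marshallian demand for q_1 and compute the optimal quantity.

q_1* = 9.1463

MRS = MU_q_1/MU_q_2 = 3·(q_2/q_1)^(2). Set equal to p_1/p_2.
Solve for the ratio: q_2/q_1 = [(1/3)·p_1/p_2]^(0.5).
With the ratio pinned down, the budget gives q_1* = I/(p_1 + p_2·(q_2/q_1)) and q_2* = (q_2/q_1)·q_1*.
Numerically q_2/q_1 = 0.8, so q_1* = 255/(19.68 + 10.25·0.8) = 9.1463.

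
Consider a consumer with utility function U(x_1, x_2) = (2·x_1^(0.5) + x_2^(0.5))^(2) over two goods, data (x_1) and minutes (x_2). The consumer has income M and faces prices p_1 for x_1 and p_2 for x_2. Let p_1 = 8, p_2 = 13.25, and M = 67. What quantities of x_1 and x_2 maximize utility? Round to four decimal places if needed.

x_1* = 7.2766, x_2* = 0.6632

From the CES first-order condition, 2·(x_2/x_1)^(0.5) = p_1/p_2.
Solve for the ratio: x_2/x_1 = [(1/2)·p_1/p_2]^(2).
Substitute x_2 = (x_2/x_1)·x_1 into the budget: x_1* = M/(p_1 + p_2·(x_2/x_1)).
Numerically x_2/x_1 = 0.091136, so x_1* = 67/(8 + 13.25·0.091136) = 7.2766 and x_2* = 0.091136·7.2766 = 0.6632.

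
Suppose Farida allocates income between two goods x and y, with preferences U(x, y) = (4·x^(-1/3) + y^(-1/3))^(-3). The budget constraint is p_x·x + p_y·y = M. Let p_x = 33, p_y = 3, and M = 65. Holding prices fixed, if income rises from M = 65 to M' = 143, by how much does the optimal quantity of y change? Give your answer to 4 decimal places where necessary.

MRS = MU_x/MU_y = 4·(y/x)^(4/3). Set equal to p_x/p_y.
Solve for the ratio: y/x = [(1/4)·p_x/p_y]^(0.75).
Substitute y = (y/x)·x into the budget: x* = M/(p_x + p_y·(y/x)).
Numerically y/x = 2.1355, so x* = 65/(33 + 3·2.1355) = 1.6495 and y* = 2.1355·1.6495 = 3.5225.
At M' = 143: y* = 7.7494. Change: 7.7494 − 3.5225 = 4.2269.

Δy* = 4.2269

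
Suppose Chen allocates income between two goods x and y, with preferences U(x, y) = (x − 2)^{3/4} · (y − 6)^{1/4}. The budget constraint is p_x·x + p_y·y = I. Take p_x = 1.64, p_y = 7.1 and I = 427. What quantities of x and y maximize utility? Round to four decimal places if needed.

x* = 176.2927, y* = 19.4197

MRS = 3·(y−6)/(x−2). Tangency with p_x/p_y gives y−6 = (1/3)·(p_x/p_y)·(x−2).
Substituting into the budget: x* = 2 + 0.75·(I − 2·p_x − 6·p_y)/p_x, and y* = 6 + 0.25·(…)/p_y.
Discretionary income = 427 − 2·1.64 − 6·7.1 = 381.12; x* = 2 + 0.75·381.12/1.64 = 176.2927; y* = 6 + 0.25·381.12/7.1 = 19.4197.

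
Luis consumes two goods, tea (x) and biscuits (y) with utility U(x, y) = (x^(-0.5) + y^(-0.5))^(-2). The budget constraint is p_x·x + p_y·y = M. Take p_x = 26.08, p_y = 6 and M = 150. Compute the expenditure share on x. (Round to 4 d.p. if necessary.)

MRS = MU_x/MU_y = (y/x)^(1.5). Set equal to p_x/p_y.
Solve for the ratio: y/x = [p_x/p_y]^(2/3).
With the ratio pinned down, the budget gives x* = M/(p_x + p_y·(y/x)) and y* = (y/x)·x*.
Numerically y/x = 2.663407, so x* = 150/(26.08 + 6·2.663407) = 3.5663 and y* = 2.663407·3.5663 = 9.4985.
Expenditure on x: 26.08·3.5663 = 93.009; share = 0.6201.

share on x = 0.6201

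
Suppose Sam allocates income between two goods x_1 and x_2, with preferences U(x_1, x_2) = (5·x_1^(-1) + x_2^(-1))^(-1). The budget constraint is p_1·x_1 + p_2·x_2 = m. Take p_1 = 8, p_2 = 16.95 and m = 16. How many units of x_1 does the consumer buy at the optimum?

Substitute x_2 = (x_2/x_1)·x_1 into the budget: x_1* = m/(p_1 + p_2·(x_2/x_1)).
Numerically x_2/x_1 = 0.307238, so x_1* = 16/(8 + 16.95·0.307238) = 1.2114.

x_1* = 1.2114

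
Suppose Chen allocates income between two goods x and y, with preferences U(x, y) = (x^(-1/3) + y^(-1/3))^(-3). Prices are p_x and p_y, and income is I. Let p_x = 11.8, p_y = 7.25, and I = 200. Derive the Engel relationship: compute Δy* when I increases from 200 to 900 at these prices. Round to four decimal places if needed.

Δy* = 45.3401

MU_x ∝ x^(-4/3), MU_y ∝ y^(-4/3), so MRS = (y/x)^(4/3) = p_x/p_y.
Hence y/x = (p_x/p_y)^(1/(4/3)), i.e. raised to the 0.75 power.
Substitute y = (y/x)·x into the budget: x* = I/(p_x + p_y·(y/x)).
Numerically y/x = 1.44098, so x* = 200/(11.8 + 7.25·1.44098) = 8.9899 and y* = 1.44098·8.9899 = 12.9543.
At I' = 900: y* = 58.2944. Change: 58.2944 − 12.9543 = 45.3401.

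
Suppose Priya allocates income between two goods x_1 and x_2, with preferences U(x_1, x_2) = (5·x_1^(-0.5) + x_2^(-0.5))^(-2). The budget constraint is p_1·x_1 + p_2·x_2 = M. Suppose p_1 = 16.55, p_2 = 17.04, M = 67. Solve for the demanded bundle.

x_1* = 3.0092, x_2* = 1.0093

MRS = MU_x_1/MU_x_2 = 5·(x_2/x_1)^(1.5). Set equal to p_1/p_2.
Hence x_2/x_1 = ((1/5)·p_1/p_2)^(1/(1.5)), i.e. raised to the 2/3 power.
With the ratio pinned down, the budget gives x_1* = M/(p_1 + p_2·(x_2/x_1)) and x_2* = (x_2/x_1)·x_1*.
Numerically x_2/x_1 = 0.335407, so x_1* = 67/(16.55 + 17.04·0.335407) = 3.0092 and x_2* = 0.335407·3.0092 = 1.0093.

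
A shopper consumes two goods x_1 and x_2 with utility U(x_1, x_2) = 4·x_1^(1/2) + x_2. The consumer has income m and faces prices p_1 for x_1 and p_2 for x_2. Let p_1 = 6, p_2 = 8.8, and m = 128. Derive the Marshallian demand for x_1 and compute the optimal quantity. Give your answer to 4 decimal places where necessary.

MU_x_1 = 2/√x_1, MU_x_2 = 1. Tangency: 2/√x_1 = p_1/p_2.
Solve: √x_1 = 2·p_2/p_1, so x_1*(p_1,p_2) = (2·p_2/p_1)², and x_2* = (m − p_1·x_1*)/p_2.
Plugging in: x_1* = (2·8.8/6)² = 8.6044.

x_1* = 8.6044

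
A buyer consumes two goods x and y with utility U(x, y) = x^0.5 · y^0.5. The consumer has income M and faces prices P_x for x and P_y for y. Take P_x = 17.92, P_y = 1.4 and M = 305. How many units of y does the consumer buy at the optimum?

Tangency: MRS = y/x = P_x/P_y.
So 0.5·P_y·y = 0.5·P_x·x; combined with the budget, a share 0.5 of income goes to x.
Demand: x*(P_x,P_y,M) = 0.5·M/P_x and y* = 0.5·M/P_y.
At P_x=17.92, P_y=1.4, M=305: y* = 0.5·305/1.4 = 108.9286.

y* = 108.9286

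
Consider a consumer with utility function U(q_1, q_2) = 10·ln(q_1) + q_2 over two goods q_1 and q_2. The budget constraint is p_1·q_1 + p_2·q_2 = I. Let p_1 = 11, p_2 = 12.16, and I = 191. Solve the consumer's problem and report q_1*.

So q_1*(p_1,p_2) = 10·p_2/p_1, independent of income; and q_2* = (I − 10·p_2)/p_2.
At the given prices: q_1* = 10·12.16/11 = 11.0545.

q_1* = 11.0545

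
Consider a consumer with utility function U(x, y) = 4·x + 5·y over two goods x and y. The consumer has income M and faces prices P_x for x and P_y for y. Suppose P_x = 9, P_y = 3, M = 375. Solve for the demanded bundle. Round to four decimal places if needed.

Perfect substitutes: compare marginal utility per dollar. 4/P_x vs 5/P_y → 0.4444 vs 1.6667.
y gives more utility per dollar, so spend all income on y: y* = M/P_y, x* = 0.
Numerically: x* = 0, y* = 125.

x* = 0, y* = 125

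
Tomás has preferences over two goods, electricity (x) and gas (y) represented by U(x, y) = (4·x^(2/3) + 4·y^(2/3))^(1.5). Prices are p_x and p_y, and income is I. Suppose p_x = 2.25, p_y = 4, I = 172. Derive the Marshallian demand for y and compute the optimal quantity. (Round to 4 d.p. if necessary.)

From the CES first-order condition, (y/x)^(1/3) = p_x/p_y.
Solve for the ratio: y/x = [p_x/p_y]^(3).
With the ratio pinned down, the budget gives x* = I/(p_x + p_y·(y/x)) and y* = (y/x)·x*.
Numerically y/x = 0.177979, so x* = 172/(2.25 + 4·0.177979) = 58.0706 and y* = 0.177979·58.0706 = 10.3353.

y* = 10.3353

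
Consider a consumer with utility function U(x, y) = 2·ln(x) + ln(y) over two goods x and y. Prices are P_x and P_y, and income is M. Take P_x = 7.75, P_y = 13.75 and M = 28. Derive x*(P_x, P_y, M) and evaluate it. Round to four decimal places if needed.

The MRS is 2·y/x. Set MRS = P_x/P_y.
Rearranging, P_y·y = (1/2)·P_x·x. Substituting into the budget gives P_x·x·(1 + (1/2)) = M.
Demand: x*(P_x,P_y,M) = 2/3·M/P_x and y* = 1/3·M/P_y.
At P_x=7.75, P_y=13.75, M=28: x* = 2/3·28/7.75 = 2.4086.

x* = 2.4086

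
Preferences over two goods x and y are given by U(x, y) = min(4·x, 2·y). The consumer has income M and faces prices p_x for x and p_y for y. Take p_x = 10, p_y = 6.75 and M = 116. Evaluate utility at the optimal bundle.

With perfect complements, no substitution: consume in ratio x:y = 2:4.
Budget: p_x·x + p_y·2·x = M, so (2·p_x + 4·p_y)·x = 2·M.
Demand: x*(p_x,p_y,M) = 2·M/(2·p_x + 4·p_y), y* = 4·M/(2·p_x + 4·p_y).
Here 2·10 + 4·6.75 = 47, giving x* = 4.9362 and y* = 9.8723.
Utility at the optimum: U(4.9362, 9.8723) = 19.7447.

V = 19.7447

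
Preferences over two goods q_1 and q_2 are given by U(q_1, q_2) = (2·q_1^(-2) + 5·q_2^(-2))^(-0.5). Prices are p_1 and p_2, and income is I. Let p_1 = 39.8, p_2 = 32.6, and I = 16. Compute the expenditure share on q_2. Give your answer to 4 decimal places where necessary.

share on q_2 = 0.543

Substitute q_2 = (q_2/q_1)·q_1 into the budget: q_1* = I/(p_1 + p_2·(q_2/q_1)).
Numerically q_2/q_1 = 1.450558, so q_1* = 16/(39.8 + 32.6·1.450558) = 0.1837 and q_2* = 1.450558·0.1837 = 0.2665.
Expenditure on q_2: 32.6·0.2665 = 8.6879; share = 0.543.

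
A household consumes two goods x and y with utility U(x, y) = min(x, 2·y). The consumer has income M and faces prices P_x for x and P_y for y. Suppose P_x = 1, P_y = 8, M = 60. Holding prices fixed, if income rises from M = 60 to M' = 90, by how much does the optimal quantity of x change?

Demand: x*(P_x,P_y,M) = 2·M/(2·P_x + P_y), y* = M/(2·P_x + P_y).
Here 2·1 + 8 = 10, giving x* = 12.
At M' = 90: x* = 18. Change: 18 − 12 = 6.

Δx* = 6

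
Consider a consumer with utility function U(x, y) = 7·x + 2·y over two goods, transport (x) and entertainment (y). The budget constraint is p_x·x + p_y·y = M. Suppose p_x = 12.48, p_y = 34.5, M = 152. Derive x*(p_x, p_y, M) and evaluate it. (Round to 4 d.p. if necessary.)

x* = 12.1795

Linear utility — the consumer picks whichever good has higher MU/price: 7/12.48 = 0.5609 vs 2/34.5 = 0.058.
x gives more utility per dollar, so spend all income on x: x* = M/p_x, y* = 0.
Numerically: x* = 12.1795, y* = 0.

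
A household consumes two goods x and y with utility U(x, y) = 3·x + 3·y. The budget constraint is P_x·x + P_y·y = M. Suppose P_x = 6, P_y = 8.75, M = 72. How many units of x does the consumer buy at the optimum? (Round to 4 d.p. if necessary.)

x* = 12

Perfect substitutes: compare marginal utility per dollar. 3/P_x vs 3/P_y → 0.5 vs 0.3429.
x gives more utility per dollar, so spend all income on x: x* = M/P_x, y* = 0.
Numerically: x* = 12, y* = 0.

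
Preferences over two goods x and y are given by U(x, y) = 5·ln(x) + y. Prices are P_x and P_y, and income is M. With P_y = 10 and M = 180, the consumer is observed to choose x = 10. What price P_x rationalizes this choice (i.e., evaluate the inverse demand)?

MU_x = 5/x, MU_y = 1. Tangency: 5/x = P_x/P_y.
So x*(P_x,P_y) = 5·P_y/P_x, independent of income; and y* = (M − 5·P_y)/P_y.
Set x* = 10 in the demand function and solve for P_x: P_x = 5.

P_x = 5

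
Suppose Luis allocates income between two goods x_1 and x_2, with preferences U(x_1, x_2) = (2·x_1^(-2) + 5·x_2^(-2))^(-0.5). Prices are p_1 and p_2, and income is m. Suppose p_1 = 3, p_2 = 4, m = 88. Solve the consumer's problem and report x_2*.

Substitute x_2 = (x_2/x_1)·x_1 into the budget: x_1* = m/(p_1 + p_2·(x_2/x_1)).
Numerically x_2/x_1 = 1.233106, so x_1* = 88/(3 + 4·1.233106) = 11.0937 and x_2* = 1.233106·11.0937 = 13.6797.

x_2* = 13.6797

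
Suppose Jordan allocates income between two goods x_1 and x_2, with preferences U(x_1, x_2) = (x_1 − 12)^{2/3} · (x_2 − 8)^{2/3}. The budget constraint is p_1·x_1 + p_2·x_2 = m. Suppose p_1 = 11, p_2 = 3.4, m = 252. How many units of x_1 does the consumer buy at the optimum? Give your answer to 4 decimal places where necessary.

Let x_1' = x_1−12, x_2' = x_2−8. MRS = x_2'/x_1' = p_1/p_2.
After buying the subsistence bundle (12, 8), a share 0.5 of the remaining income goes to x_1: x_1* = 12 + 0.5·(m − 12p_1 − 8p_2)/p_1.
Discretionary income = 252 − 12·11 − 8·3.4 = 92.8; x_1* = 12 + 0.5·92.8/11 = 16.2182.

x_1* = 16.2182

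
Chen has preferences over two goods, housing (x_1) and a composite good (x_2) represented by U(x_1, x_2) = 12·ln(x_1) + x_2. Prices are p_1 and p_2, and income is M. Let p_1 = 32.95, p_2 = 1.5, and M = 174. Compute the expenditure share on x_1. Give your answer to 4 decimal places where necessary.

share on x_1 = 0.1034

Set MRS = p_1/p_2: (12/x_1)/1 = p_1/p_2.
So x_1*(p_1,p_2) = 12·p_2/p_1, independent of income; and x_2* = (M − 12·p_2)/p_2.
At the given prices: x_1* = 12·1.5/32.95 = 0.5463, and x_2* = 104.
Expenditure on x_1: 32.95·0.5463 = 18; share = 0.1034.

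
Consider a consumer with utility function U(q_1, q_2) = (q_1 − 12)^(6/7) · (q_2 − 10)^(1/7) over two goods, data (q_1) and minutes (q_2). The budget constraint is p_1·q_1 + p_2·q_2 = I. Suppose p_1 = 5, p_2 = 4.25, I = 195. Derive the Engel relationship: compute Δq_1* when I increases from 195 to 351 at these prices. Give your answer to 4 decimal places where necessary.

Δq_1* = 26.7429

Discretionary income = 195 − 12·5 − 10·4.25 = 92.5; q_1* = 12 + 6/7·92.5/5 = 27.8571.
At I' = 351: q_1* = 54.6. Change: 54.6 − 27.8571 = 26.7429.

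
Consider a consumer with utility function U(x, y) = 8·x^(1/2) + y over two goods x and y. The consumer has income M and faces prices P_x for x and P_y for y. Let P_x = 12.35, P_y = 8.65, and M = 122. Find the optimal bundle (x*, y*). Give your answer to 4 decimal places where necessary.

MU_x = 4/√x, MU_y = 1. Tangency: 4/√x = P_x/P_y.
Thus x* = (4·P_y/P_x)² — independent of M — with the rest of income spent on y.
Plugging in: x* = (4·8.65/12.35)² = 7.8491, y* = 2.8976.

x* = 7.8491, y* = 2.8976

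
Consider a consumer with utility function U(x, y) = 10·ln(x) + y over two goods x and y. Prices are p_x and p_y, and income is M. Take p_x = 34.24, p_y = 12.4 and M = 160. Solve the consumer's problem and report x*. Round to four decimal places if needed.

MU_x = 10/x, MU_y = 1. Tangency: 10/x = p_x/p_y.
So x*(p_x,p_y) = 10·p_y/p_x, independent of income; and y* = (M − 10·p_y)/p_y.
At the given prices: x* = 10·12.4/34.24 = 3.6215.

x* = 3.6215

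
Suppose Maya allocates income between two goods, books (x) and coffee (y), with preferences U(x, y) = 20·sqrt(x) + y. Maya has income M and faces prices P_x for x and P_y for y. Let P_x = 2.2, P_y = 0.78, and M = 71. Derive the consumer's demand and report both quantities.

x* = 12.5702, y* = 55.5711

Set MRS = P_x/P_y: 10·x^(−1/2) = P_x/P_y.
Solve: √x = 10·P_y/P_x, so x*(P_x,P_y) = (10·P_y/P_x)², and y* = (M − P_x·x*)/P_y.
Plugging in: x* = (10·0.78/2.2)² = 12.5702, y* = 55.5711.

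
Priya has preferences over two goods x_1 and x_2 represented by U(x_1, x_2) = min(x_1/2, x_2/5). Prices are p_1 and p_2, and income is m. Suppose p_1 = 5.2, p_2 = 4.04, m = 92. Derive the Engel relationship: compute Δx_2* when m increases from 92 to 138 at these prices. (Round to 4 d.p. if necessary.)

Δx_2* = 7.5163

With perfect complements, no substitution: consume in ratio x_1:x_2 = 2:5.
Budget: p_1·x_1 + p_2·(5/2)·x_1 = m, so (2·p_1 + 5·p_2)·x_1 = 2·m.
Demand: x_1*(p_1,p_2,m) = 2·m/(2·p_1 + 5·p_2), x_2* = 5·m/(2·p_1 + 5·p_2).
Here 2·5.2 + 5·4.04 = 30.6, giving x_2* = 15.0327.
At m' = 138: x_2* = 22.549. Change: 22.549 − 15.0327 = 7.5163.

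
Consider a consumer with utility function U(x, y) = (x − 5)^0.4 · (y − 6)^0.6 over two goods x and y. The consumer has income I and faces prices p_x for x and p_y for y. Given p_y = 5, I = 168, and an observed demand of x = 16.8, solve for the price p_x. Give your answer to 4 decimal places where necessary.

p_x = 4

Let x' = x−5, y' = y−6. MRS = (2/3)·y'/x' = p_x/p_y.
After buying the subsistence bundle (5, 6), a share 0.4 of the remaining income goes to x: x* = 5 + 0.4·(I − 5p_x − 6p_y)/p_x.
Set x* = 16.8 in the demand function and solve for p_x: p_x = 4.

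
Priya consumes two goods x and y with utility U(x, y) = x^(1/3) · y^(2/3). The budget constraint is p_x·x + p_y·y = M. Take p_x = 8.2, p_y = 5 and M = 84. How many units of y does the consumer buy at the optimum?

y* = 11.2

Demand: x*(p_x,p_y,M) = 1/3·M/p_x and y* = 2/3·M/p_y.
At p_x=8.2, p_y=5, M=84: y* = 2/3·84/5 = 11.2.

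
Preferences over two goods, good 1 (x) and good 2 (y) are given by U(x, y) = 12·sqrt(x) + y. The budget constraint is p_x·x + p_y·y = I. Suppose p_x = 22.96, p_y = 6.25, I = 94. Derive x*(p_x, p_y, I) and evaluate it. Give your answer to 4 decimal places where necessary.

x* = 2.6676

Thus x* = (6·p_y/p_x)² — independent of I — with the rest of income spent on y.
Plugging in: x* = (6·6.25/22.96)² = 2.6676.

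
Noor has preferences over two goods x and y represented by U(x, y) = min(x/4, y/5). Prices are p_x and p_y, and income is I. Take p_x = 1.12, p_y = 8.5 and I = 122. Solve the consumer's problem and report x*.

x* = 10.3874

Demand: x*(p_x,p_y,I) = 4·I/(4·p_x + 5·p_y), y* = 5·I/(4·p_x + 5·p_y).
Here 4·1.12 + 5·8.5 = 46.98, giving x* = 10.3874.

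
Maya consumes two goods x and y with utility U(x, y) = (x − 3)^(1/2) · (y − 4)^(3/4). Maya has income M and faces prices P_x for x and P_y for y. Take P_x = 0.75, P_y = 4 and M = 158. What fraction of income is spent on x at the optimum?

share on x = 0.368

MRS = (2/3)·(y−4)/(x−3). Tangency with P_x/P_y gives y−4 = (3/2)·(P_x/P_y)·(x−3).
After buying the subsistence bundle (3, 4), a share 0.4 of the remaining income goes to x: x* = 3 + 0.4·(M − 3P_x − 4P_y)/P_x.
Discretionary income = 158 − 3·0.75 − 4·4 = 139.75; x* = 3 + 0.4·139.75/0.75 = 77.5333; y* = 4 + 0.6·139.75/4 = 24.9625.
Expenditure on x: 0.75·77.5333 = 58.15; share = 0.368.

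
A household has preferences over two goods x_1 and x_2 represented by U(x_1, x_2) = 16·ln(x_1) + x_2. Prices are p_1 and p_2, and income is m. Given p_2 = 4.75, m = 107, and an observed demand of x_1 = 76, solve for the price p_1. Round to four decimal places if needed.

p_1 = 1

Set MRS = p_1/p_2: (16/x_1)/1 = p_1/p_2.
So x_1*(p_1,p_2) = 16·p_2/p_1, independent of income; and x_2* = (m − 16·p_2)/p_2.
Set x_1* = 76 in the demand function and solve for p_1: p_1 = 1.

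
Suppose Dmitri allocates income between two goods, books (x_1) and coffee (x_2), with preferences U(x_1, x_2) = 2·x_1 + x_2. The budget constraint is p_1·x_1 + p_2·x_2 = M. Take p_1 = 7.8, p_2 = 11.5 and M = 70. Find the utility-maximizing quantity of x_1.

x_1* = 8.9744

Linear utility — the consumer picks whichever good has higher MU/price: 2/7.8 = 0.2564 vs 1/11.5 = 0.087.
x_1 gives more utility per dollar, so spend all income on x_1: x_1* = M/p_1, x_2* = 0.
Numerically: x_1* = 8.9744, x_2* = 0.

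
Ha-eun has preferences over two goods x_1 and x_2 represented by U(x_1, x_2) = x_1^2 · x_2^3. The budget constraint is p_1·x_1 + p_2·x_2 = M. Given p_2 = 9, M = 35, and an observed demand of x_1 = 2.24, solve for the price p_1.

p_1 = 6.25

The MRS is (2/3)·x_2/x_1. Set MRS = p_1/p_2.
So 2·p_2·x_2 = 3·p_1·x_1; combined with the budget, a share 0.4 of income goes to x_1.
Demand: x_1*(p_1,p_2,M) = 0.4·M/p_1 and x_2* = 0.6·M/p_2.
Set x_1* = 2.24 in the demand function and solve for p_1: p_1 = 6.25.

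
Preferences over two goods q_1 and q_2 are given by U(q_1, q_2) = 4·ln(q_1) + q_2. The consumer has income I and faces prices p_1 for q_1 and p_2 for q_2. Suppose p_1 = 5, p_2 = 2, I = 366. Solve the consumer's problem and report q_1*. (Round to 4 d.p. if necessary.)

q_1* = 1.6

Set MRS = p_1/p_2: (4/q_1)/1 = p_1/p_2.
So q_1*(p_1,p_2) = 4·p_2/p_1, independent of income; and q_2* = (I − 4·p_2)/p_2.
At the given prices: q_1* = 4·2/5 = 1.6.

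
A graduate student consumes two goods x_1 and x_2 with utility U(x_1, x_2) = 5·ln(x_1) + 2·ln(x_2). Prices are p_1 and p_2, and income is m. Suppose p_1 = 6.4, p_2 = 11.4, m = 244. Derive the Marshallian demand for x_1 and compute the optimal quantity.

x_1* = 27.2321

The MRS is (5/2)·x_2/x_1. Set MRS = p_1/p_2.
So 5·p_2·x_2 = 2·p_1·x_1; combined with the budget, a share 5/7 of income goes to x_1.
Demand: x_1*(p_1,p_2,m) = 5/7·m/p_1 and x_2* = 2/7·m/p_2.
At p_1=6.4, p_2=11.4, m=244: x_1* = 5/7·244/6.4 = 27.2321.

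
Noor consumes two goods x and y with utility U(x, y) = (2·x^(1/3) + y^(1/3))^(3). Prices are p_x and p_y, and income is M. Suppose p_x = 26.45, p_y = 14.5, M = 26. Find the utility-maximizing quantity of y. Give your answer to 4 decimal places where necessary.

y* = 0.5795

MRS = MU_x/MU_y = 2·(y/x)^(2/3). Set equal to p_x/p_y.
Solve for the ratio: y/x = [(1/2)·p_x/p_y]^(1.5).
With the ratio pinned down, the budget gives x* = M/(p_x + p_y·(y/x)) and y* = (y/x)·x*.
Numerically y/x = 0.871047, so x* = 26/(26.45 + 14.5·0.871047) = 0.6653 and y* = 0.871047·0.6653 = 0.5795.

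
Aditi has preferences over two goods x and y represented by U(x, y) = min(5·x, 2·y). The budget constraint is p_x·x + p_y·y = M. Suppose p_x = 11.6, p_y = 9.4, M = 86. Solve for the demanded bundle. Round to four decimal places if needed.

x* = 2.4501, y* = 6.1254

Leontief preferences: the optimum is at the kink where x/2 = y/5, i.e. y = (5/2)·x.
Budget: p_x·x + p_y·(5/2)·x = M, so (2·p_x + 5·p_y)·x = 2·M.
Demand: x*(p_x,p_y,M) = 2·M/(2·p_x + 5·p_y), y* = 5·M/(2·p_x + 5·p_y).
Here 2·11.6 + 5·9.4 = 70.2, giving x* = 2.4501 and y* = 6.1254.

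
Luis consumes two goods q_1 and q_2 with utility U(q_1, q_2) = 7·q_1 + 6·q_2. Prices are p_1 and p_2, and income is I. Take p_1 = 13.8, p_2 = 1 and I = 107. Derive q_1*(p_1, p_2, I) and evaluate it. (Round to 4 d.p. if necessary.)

Perfect substitutes: compare marginal utility per dollar. 7/p_1 vs 6/p_2 → 0.5072 vs 6.
q_2 gives more utility per dollar, so spend all income on q_2: q_2* = I/p_2, q_1* = 0.
Numerically: q_1* = 0, q_2* = 107.

q_1* = 0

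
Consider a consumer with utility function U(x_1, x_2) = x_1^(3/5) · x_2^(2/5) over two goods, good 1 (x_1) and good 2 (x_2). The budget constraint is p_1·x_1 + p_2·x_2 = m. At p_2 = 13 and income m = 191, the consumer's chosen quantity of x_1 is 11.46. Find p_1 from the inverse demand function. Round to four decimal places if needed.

MU_x_1/MU_x_2 = (0.6·x_2)/(0.4·x_1); tangency sets this equal to p_1/p_2.
Rearranging, p_2·x_2 = (2/3)·p_1·x_1. Substituting into the budget gives p_1·x_1·(1 + (2/3)) = m.
Demand: x_1*(p_1,p_2,m) = 0.6·m/p_1 and x_2* = 0.4·m/p_2.
Set x_1* = 11.46 in the demand function and solve for p_1: p_1 = 10.

p_1 = 10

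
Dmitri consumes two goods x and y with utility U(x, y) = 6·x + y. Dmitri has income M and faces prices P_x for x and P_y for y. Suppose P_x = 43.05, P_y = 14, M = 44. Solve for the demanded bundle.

x gives more utility per dollar, so spend all income on x: x* = M/P_x, y* = 0.
Numerically: x* = 1.0221, y* = 0.

x* = 1.0221, y* = 0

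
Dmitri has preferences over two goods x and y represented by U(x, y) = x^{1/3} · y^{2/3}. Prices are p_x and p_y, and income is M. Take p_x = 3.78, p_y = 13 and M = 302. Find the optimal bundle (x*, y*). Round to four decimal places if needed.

x* = 26.6314, y* = 15.4872

The MRS is (1/2)·y/x. Set MRS = p_x/p_y.
So 1/3·p_y·y = 2/3·p_x·x; combined with the budget, a share 1/3 of income goes to x.
Demand: x*(p_x,p_y,M) = 1/3·M/p_x and y* = 2/3·M/p_y.
At p_x=3.78, p_y=13, M=302: x* = 1/3·302/3.78 = 26.6314, y* = 15.4872.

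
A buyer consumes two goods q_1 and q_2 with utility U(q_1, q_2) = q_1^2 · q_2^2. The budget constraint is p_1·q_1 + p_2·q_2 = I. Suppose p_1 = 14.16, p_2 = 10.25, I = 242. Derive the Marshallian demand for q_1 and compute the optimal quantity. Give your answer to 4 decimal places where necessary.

Tangency: MRS = q_2/q_1 = p_1/p_2.
Rearranging, p_2·q_2 = p_1·q_1. Substituting into the budget gives p_1·q_1·(1 + 1) = I.
Demand: q_1*(p_1,p_2,I) = 0.5·I/p_1 and q_2* = 0.5·I/p_2.
At p_1=14.16, p_2=10.25, I=242: q_1* = 0.5·242/14.16 = 8.5452.

q_1* = 8.5452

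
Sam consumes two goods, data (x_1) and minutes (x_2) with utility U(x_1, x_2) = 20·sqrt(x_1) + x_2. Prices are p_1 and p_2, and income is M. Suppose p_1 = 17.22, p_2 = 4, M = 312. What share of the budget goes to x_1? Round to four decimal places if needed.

share on x_1 = 0.2978

MU_x_1 = 10/√x_1, MU_x_2 = 1. Tangency: 10/√x_1 = p_1/p_2.
Thus x_1* = (10·p_2/p_1)² — independent of M — with the rest of income spent on x_2.
Plugging in: x_1* = (10·4/17.22)² = 5.3958, x_2* = 54.7712.
Expenditure on x_1: 17.22·5.3958 = 92.9152; share = 0.2978.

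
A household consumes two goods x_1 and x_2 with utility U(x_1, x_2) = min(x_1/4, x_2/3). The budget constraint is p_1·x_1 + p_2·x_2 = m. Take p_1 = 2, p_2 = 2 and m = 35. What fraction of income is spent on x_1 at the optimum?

share on x_1 = 0.5714

With perfect complements, no substitution: consume in ratio x_1:x_2 = 4:3.
Budget: p_1·x_1 + p_2·(3/4)·x_1 = m, so (4·p_1 + 3·p_2)·x_1 = 4·m.
Demand: x_1*(p_1,p_2,m) = 4·m/(4·p_1 + 3·p_2), x_2* = 3·m/(4·p_1 + 3·p_2).
Here 4·2 + 3·2 = 14, giving x_1* = 10 and x_2* = 7.5.
Expenditure on x_1: 2·10 = 20; share = 0.5714.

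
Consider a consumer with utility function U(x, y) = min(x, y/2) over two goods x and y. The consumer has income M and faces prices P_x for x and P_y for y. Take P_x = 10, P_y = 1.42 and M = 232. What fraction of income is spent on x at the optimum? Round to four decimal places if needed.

Leontief preferences: the optimum is at the kink where x/1 = y/2, i.e. y = 2·x.
Budget: P_x·x + P_y·2·x = M, so (P_x + 2·P_y)·x = M.
Demand: x*(P_x,P_y,M) = M/(P_x + 2·P_y), y* = 2·M/(P_x + 2·P_y).
Here 10 + 2·1.42 = 12.84, giving x* = 18.0685 and y* = 36.1371.
Expenditure on x: 10·18.0685 = 180.6854; share = 0.7788.

share on x = 0.7788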